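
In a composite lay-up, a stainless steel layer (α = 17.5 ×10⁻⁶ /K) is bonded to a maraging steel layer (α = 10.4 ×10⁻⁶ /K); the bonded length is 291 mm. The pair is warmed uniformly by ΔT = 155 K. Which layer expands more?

α(stainless steel) = 17.5×10⁻⁶/K vs α(maraging steel) = 10.4×10⁻⁶/K.
Higher α expands more for the same ΔT: stainless steel.

stainless steel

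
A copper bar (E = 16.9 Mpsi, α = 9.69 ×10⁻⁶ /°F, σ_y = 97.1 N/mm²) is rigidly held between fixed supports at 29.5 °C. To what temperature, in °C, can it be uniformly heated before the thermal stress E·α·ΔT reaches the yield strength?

E = 16.9 Mpsi = 116.5 GPa.
α = 9.69×10⁻⁶/°F × 9/5 = 17.4×10⁻⁶/K.
σ_y = 97.1 N/mm² = 97.10 MPa.
E·α·ΔT = 97.10 MPa ⇒ ΔT = 97.10 / (116.5×10³ × 17.4×10⁻⁶) = 47.78 K.
T = 29.5 + 47.78 = 77.28 °C.

77.3 °C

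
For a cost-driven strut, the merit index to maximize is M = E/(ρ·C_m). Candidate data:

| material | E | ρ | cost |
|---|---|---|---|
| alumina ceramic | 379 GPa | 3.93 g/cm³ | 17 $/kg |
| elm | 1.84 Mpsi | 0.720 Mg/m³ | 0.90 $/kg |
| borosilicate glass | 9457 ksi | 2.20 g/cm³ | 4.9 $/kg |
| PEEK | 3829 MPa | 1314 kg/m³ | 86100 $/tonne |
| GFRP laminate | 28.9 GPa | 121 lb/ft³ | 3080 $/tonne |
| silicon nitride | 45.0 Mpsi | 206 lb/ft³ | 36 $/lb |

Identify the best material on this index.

elm

Convert each candidate to consistent units, then evaluate M:
  alumina ceramic: E = 379.0 GPa, ρ = 3930 kg/m³, cost = 17.00 $/kg
  elm: E = 12.69 GPa, ρ = 720.0 kg/m³, cost = 0.9000 $/kg
  borosilicate glass: E = 65.20 GPa, ρ = 2200 kg/m³, cost = 4.900 $/kg
  PEEK: E = 3.829 GPa, ρ = 1314 kg/m³, cost = 86.10 $/kg
  GFRP laminate: E = 28.90 GPa, ρ = 1938 kg/m³, cost = 3.080 $/kg
  silicon nitride: E = 310.3 GPa, ρ = 3300 kg/m³, cost = 79.37 $/kg
  elm: M = 19.6 MN·m per $
  borosilicate glass: M = 6.05 MN·m per $
  alumina ceramic: M = 5.67 MN·m per $
  GFRP laminate: M = 4.84 MN·m per $
  silicon nitride: M = 1.18 MN·m per $
  PEEK: M = 0.0338 MN·m per $
Elm has the largest M.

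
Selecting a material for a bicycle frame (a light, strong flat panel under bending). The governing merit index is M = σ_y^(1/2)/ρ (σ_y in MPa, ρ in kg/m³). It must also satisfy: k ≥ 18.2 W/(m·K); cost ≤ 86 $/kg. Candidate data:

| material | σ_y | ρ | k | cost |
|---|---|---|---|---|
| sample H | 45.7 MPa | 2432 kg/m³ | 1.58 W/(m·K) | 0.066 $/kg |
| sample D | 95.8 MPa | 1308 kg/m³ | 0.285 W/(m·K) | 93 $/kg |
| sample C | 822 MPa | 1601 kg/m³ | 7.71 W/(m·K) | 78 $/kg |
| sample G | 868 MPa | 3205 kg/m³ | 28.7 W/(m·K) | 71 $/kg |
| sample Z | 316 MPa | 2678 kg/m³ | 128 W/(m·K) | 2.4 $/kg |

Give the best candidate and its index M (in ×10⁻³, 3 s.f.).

Screen on constraints: k ≥ 18.2 W/(m·K); cost ≤ 86 $/kg. Survivors: sample G, sample Z.
Per-candidate index values:
  sample G: M = 9.19×10⁻³
  sample Z: M = 6.64×10⁻³
Sample G ranks first.

sample G, M = 9.19×10⁻³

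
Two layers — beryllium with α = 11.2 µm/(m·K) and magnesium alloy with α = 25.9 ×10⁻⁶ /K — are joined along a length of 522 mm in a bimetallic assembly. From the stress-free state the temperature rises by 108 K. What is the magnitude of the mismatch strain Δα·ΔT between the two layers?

1.59×10⁻³

Δα = |11.2 − 25.9|×10⁻⁶/K = 14.7×10⁻⁶/K.
Mismatch strain = Δα·ΔT = 14.7×10⁻⁶ × 108.0 = 1.59×10⁻³.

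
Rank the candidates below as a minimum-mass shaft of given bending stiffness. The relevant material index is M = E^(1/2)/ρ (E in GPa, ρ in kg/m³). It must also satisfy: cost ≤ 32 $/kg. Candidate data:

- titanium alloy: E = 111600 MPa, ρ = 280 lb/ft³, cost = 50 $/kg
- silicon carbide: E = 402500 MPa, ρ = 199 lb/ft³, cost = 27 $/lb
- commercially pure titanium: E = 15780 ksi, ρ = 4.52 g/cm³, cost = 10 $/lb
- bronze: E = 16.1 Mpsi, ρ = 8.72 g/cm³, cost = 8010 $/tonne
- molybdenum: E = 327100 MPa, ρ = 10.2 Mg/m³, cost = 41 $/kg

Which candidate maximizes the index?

commercially pure titanium

Screen on constraints: cost ≤ 32 $/kg. Survivors: commercially pure titanium, bronze.
After converting to SI:
  commercially pure titanium: E = 108.8 GPa, ρ = 4520 kg/m³
  bronze: E = 111.0 GPa, ρ = 8720 kg/m³
  commercially pure titanium: M = 2.31×10⁻³
  bronze: M = 1.21×10⁻³
The maximum is for commercially pure titanium.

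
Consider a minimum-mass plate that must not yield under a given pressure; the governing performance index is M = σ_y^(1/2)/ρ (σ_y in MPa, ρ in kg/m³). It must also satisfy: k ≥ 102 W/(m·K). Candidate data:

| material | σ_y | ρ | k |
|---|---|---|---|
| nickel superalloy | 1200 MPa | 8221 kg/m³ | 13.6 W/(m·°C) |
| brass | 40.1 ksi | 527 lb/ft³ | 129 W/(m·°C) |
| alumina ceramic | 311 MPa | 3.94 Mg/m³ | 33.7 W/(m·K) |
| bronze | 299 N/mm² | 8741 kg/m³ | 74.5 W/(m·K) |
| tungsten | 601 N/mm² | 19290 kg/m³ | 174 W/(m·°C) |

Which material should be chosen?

brass

Screen on constraints: k ≥ 102 W/(m·K). Survivors: brass, tungsten.
Normalizing units and computing the index:
  brass: σ_y = 276.5 MPa, ρ = 8442 kg/m³
  tungsten: σ_y = 601.0 MPa, ρ = 19290 kg/m³
  brass: M = 1.97×10⁻³
  tungsten: M = 1.27×10⁻³
Brass has the largest M.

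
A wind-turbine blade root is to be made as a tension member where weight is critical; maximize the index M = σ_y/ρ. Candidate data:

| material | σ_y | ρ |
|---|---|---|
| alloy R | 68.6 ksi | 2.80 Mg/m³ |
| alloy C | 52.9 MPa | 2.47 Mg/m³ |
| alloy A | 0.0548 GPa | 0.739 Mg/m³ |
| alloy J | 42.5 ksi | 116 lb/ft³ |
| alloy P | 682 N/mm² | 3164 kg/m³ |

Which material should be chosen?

Putting every candidate on a common basis:
  alloy R: σ_y = 473.0 MPa, ρ = 2800 kg/m³
  alloy C: σ_y = 52.90 MPa, ρ = 2470 kg/m³
  alloy A: σ_y = 54.80 MPa, ρ = 739.0 kg/m³
  alloy J: σ_y = 293.0 MPa, ρ = 1858 kg/m³
  alloy P: σ_y = 682.0 MPa, ρ = 3164 kg/m³
  alloy P: M = 216 kN·m/kg
  alloy R: M = 169 kN·m/kg
  alloy J: M = 158 kN·m/kg
  alloy A: M = 74.2 kN·m/kg
  alloy C: M = 21.4 kN·m/kg
Alloy P has the largest M.

alloy P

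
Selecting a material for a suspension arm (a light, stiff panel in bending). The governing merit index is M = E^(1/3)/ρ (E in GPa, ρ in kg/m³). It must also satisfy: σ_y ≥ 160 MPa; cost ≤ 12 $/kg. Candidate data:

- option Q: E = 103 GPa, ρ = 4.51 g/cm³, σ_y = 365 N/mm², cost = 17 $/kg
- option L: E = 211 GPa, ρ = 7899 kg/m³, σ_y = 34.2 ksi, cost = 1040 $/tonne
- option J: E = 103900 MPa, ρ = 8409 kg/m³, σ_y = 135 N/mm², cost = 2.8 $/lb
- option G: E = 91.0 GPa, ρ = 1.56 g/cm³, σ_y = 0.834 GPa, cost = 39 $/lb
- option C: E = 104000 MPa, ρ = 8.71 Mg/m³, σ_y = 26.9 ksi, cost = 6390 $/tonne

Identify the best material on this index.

option L

Screen on constraints: σ_y ≥ 160 MPa; cost ≤ 12 $/kg. Survivors: option L, option C.
In SI units:
  option L: E = 211.0 GPa, ρ = 7899 kg/m³
  option C: E = 104.0 GPa, ρ = 8710 kg/m³
  option L: M = 0.754×10⁻³
  option C: M = 0.540×10⁻³
Highest index: option L.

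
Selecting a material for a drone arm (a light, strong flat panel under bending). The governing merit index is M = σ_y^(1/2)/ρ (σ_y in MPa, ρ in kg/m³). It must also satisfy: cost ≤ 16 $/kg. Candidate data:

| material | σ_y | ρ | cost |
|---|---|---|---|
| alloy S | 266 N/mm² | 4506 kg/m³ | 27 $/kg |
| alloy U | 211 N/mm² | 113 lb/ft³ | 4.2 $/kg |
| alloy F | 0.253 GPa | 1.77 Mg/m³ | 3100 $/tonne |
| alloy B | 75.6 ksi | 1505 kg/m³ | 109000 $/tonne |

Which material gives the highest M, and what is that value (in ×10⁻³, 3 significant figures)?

Screen on constraints: cost ≤ 16 $/kg. Survivors: alloy U, alloy F.
In SI units:
  alloy U: σ_y = 211.0 MPa, ρ = 1810 kg/m³
  alloy F: σ_y = 253.0 MPa, ρ = 1770 kg/m³
  alloy F: M = 8.99×10⁻³
  alloy U: M = 8.02×10⁻³
The maximum is for alloy F.

alloy F, M = 8.99×10⁻³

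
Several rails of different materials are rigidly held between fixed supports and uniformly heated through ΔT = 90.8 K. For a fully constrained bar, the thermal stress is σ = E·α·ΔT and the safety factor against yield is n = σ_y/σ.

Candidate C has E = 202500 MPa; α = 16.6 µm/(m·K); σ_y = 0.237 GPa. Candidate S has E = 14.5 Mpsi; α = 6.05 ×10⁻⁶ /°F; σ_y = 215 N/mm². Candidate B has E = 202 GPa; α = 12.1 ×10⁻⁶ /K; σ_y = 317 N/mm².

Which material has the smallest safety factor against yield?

candidate C

Per material, after unit conversion:
  candidate C: E = 202.5, α = 16.6, σ_y = 237.0 → σ = 305 MPa, n = 0.776
  candidate S: E = 99.97, α = 10.9, σ_y = 215.0 → σ = 98.9 MPa, n = 2.17
  candidate B: E = 202.0, α = 12.1, σ_y = 317.0 → σ = 222 MPa, n = 1.43
Smallest n: candidate C with n = 0.776.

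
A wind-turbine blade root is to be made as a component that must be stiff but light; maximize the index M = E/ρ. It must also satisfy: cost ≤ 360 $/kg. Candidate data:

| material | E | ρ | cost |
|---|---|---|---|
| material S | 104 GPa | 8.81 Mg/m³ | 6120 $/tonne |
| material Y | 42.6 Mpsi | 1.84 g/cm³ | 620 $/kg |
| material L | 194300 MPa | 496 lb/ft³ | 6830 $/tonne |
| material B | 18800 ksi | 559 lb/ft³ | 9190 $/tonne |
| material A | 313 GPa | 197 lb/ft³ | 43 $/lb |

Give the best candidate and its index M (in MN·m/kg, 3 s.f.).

material A, M = 99.2 MN·m/kg

Screen on constraints: cost ≤ 360 $/kg. Survivors: material S, material L, material B, material A.
After converting to SI:
  material S: E = 104.0 GPa, ρ = 8810 kg/m³
  material L: E = 194.3 GPa, ρ = 7945 kg/m³
  material B: E = 129.6 GPa, ρ = 8954 kg/m³
  material A: E = 313.0 GPa, ρ = 3156 kg/m³
  material A: M = 99.2 MN·m/kg
  material L: M = 24.5 MN·m/kg
  material B: M = 14.5 MN·m/kg
  material S: M = 11.8 MN·m/kg
The maximum is for material A.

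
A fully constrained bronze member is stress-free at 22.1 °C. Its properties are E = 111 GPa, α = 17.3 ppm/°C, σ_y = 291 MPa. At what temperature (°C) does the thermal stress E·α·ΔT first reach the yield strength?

E·α·ΔT = 291.0 MPa ⇒ ΔT = 291.0 / (111.0×10³ × 17.3×10⁻⁶) = 151.5 K.
T = 22.1 + 151.5 = 173.6 °C.

174 °C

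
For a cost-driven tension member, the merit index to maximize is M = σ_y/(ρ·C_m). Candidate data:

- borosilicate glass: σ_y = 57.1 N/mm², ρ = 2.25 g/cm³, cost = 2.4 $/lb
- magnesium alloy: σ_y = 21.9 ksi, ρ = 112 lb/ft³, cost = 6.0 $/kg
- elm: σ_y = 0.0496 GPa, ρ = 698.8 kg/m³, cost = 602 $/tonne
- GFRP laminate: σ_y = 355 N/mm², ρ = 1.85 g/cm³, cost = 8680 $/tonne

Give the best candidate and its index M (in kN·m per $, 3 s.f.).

In SI units:
  borosilicate glass: σ_y = 57.10 MPa, ρ = 2250 kg/m³, cost = 5.291 $/kg
  magnesium alloy: σ_y = 151.0 MPa, ρ = 1794 kg/m³, cost = 6.000 $/kg
  elm: σ_y = 49.60 MPa, ρ = 698.8 kg/m³, cost = 0.6020 $/kg
  GFRP laminate: σ_y = 355.0 MPa, ρ = 1850 kg/m³, cost = 8.680 $/kg
  elm: M = 118 kN·m per $
  GFRP laminate: M = 22.1 kN·m per $
  magnesium alloy: M = 14.0 kN·m per $
  borosilicate glass: M = 4.80 kN·m per $
The maximum is for elm.

elm, M = 118 kN·m per $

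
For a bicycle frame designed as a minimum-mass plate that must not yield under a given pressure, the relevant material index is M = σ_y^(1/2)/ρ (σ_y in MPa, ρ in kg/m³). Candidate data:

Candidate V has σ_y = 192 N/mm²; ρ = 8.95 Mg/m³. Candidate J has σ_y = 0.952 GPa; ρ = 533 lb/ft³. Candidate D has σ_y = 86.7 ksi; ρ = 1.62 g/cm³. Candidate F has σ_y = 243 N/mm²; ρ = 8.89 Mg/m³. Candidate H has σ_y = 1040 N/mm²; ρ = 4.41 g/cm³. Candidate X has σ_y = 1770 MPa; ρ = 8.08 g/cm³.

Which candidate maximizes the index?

candidate D

Normalizing units and computing the index:
  candidate V: σ_y = 192.0 MPa, ρ = 8950 kg/m³
  candidate J: σ_y = 952.0 MPa, ρ = 8538 kg/m³
  candidate D: σ_y = 597.8 MPa, ρ = 1620 kg/m³
  candidate F: σ_y = 243.0 MPa, ρ = 8890 kg/m³
  candidate H: σ_y = 1040 MPa, ρ = 4410 kg/m³
  candidate X: σ_y = 1770 MPa, ρ = 8080 kg/m³
  candidate D: M = 15.1×10⁻³
  candidate H: M = 7.31×10⁻³
  candidate X: M = 5.21×10⁻³
  candidate J: M = 3.61×10⁻³
  candidate F: M = 1.75×10⁻³
  candidate V: M = 1.55×10⁻³
The maximum is for candidate D.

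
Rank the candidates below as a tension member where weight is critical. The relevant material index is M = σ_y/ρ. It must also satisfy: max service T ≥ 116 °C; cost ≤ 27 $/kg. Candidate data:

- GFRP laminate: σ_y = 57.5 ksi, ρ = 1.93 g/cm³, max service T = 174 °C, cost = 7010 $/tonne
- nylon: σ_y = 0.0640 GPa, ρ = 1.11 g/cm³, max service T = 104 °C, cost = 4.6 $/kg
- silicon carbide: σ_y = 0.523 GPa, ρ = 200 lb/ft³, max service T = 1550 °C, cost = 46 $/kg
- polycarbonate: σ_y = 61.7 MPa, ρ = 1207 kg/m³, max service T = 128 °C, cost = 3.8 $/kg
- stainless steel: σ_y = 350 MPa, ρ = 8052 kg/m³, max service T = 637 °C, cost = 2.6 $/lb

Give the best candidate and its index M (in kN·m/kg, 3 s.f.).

Screen on constraints: max service T ≥ 116 °C; cost ≤ 27 $/kg. Survivors: GFRP laminate, polycarbonate, stainless steel.
In SI units:
  GFRP laminate: σ_y = 396.4 MPa, ρ = 1930 kg/m³
  polycarbonate: σ_y = 61.70 MPa, ρ = 1207 kg/m³
  stainless steel: σ_y = 350.0 MPa, ρ = 8052 kg/m³
  GFRP laminate: M = 205 kN·m/kg
  polycarbonate: M = 51.1 kN·m/kg
  stainless steel: M = 43.5 kN·m/kg
The maximum is for GFRP laminate.

GFRP laminate, M = 205 kN·m/kg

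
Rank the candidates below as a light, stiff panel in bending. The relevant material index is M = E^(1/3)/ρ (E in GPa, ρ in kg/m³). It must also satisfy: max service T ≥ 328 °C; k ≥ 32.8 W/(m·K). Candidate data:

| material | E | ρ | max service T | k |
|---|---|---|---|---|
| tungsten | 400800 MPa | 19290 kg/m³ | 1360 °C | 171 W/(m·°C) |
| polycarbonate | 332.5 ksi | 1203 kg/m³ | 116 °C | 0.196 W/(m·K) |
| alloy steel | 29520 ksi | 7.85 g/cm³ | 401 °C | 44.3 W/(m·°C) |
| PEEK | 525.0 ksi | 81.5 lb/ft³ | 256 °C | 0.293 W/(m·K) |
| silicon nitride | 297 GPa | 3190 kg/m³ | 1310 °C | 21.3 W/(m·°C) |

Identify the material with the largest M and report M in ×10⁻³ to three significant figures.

alloy steel, M = 0.749×10⁻³

Screen on constraints: max service T ≥ 328 °C; k ≥ 32.8 W/(m·K). Survivors: tungsten, alloy steel.
In SI units:
  tungsten: E = 400.8 GPa, ρ = 19290 kg/m³
  alloy steel: E = 203.5 GPa, ρ = 7850 kg/m³
  alloy steel: M = 0.749×10⁻³
  tungsten: M = 0.382×10⁻³
The maximum is for alloy steel.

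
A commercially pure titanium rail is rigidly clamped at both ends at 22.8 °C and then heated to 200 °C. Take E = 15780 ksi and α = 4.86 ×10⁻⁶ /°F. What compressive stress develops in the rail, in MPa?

169 MPa

E = 15780 ksi = 108.8 GPa.
α = 4.86×10⁻⁶/°F × 9/5 = 8.75×10⁻⁶/K.
ΔT = 177.2 K. Constrained thermal stress σ = E·α·ΔT = 108.8×10³ MPa × 8.75×10⁻⁶ × 177.2 = 169 MPa (compressive).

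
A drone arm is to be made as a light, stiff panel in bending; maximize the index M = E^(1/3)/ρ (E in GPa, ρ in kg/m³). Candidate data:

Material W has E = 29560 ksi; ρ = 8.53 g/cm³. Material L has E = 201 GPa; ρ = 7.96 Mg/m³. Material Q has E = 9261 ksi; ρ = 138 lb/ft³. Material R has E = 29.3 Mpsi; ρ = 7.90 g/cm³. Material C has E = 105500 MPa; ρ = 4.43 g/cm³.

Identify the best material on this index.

Convert each candidate to consistent units, then evaluate M:
  material W: E = 203.8 GPa, ρ = 8530 kg/m³
  material L: E = 201.0 GPa, ρ = 7960 kg/m³
  material Q: E = 63.85 GPa, ρ = 2211 kg/m³
  material R: E = 202.0 GPa, ρ = 7900 kg/m³
  material C: E = 105.5 GPa, ρ = 4430 kg/m³
  material Q: M = 1.81×10⁻³
  material C: M = 1.07×10⁻³
  material R: M = 0.743×10⁻³
  material L: M = 0.736×10⁻³
  material W: M = 0.690×10⁻³
The maximum is for material Q.

material Q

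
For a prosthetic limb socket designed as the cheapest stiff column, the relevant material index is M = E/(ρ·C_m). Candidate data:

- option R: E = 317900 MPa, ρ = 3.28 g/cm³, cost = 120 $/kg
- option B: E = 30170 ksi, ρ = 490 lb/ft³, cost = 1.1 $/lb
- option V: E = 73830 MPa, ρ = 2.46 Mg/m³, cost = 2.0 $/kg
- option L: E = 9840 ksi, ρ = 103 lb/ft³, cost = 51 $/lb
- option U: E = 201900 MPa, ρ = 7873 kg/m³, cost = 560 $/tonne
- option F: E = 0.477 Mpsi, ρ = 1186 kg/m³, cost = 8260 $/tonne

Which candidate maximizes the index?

Putting every candidate on a common basis:
  option R: E = 317.9 GPa, ρ = 3280 kg/m³, cost = 120.0 $/kg
  option B: E = 208.0 GPa, ρ = 7849 kg/m³, cost = 2.425 $/kg
  option V: E = 73.83 GPa, ρ = 2460 kg/m³, cost = 2.000 $/kg
  option L: E = 67.84 GPa, ρ = 1650 kg/m³, cost = 112.4 $/kg
  option U: E = 201.9 GPa, ρ = 7873 kg/m³, cost = 0.5600 $/kg
  option F: E = 3.289 GPa, ρ = 1186 kg/m³, cost = 8.260 $/kg
  option U: M = 45.8 MN·m per $
  option V: M = 15.0 MN·m per $
  option B: M = 10.9 MN·m per $
  option R: M = 0.808 MN·m per $
  option L: M = 0.366 MN·m per $
  option F: M = 0.336 MN·m per $
Option U ranks first.

option U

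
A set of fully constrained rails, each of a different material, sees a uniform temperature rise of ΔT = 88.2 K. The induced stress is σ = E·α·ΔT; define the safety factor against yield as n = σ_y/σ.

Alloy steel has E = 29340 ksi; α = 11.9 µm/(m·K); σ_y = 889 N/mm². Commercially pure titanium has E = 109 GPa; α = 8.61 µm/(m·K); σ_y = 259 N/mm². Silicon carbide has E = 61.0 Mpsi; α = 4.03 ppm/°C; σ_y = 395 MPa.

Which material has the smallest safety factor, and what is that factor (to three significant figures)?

Per material, after unit conversion:
  alloy steel: E = 202.3, α = 11.9, σ_y = 889.0 → σ = 212 MPa, n = 4.19
  commercially pure titanium: E = 109.0, α = 8.61, σ_y = 259.0 → σ = 82.8 MPa, n = 3.13
  silicon carbide: E = 420.6, α = 4.03, σ_y = 395.0 → σ = 149 MPa, n = 2.64
Silicon carbide has the lowest safety factor, n = 2.64.

silicon carbide, n = 2.64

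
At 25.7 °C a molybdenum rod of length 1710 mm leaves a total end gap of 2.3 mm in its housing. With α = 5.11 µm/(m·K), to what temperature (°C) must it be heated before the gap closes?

289 °C

α·L₀·ΔT = 2.3 mm ⇒ ΔT = 2.3 / (5.11×10⁻⁶ × 1710.0) = 263.2 K.
T = 25.7 + 263.2 = 288.9 °C.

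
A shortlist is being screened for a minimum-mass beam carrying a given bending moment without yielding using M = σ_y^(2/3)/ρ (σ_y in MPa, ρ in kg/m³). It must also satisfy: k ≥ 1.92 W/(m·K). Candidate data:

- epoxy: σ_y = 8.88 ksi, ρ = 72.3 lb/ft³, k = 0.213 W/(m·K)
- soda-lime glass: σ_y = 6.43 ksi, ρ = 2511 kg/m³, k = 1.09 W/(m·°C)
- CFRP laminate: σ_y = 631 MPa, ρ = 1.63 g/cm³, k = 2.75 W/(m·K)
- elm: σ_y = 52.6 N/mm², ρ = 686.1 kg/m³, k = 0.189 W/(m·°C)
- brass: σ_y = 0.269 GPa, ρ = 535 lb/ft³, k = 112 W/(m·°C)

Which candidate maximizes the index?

CFRP laminate

Screen on constraints: k ≥ 1.92 W/(m·K). Survivors: CFRP laminate, brass.
Putting every candidate on a common basis:
  CFRP laminate: σ_y = 631.0 MPa, ρ = 1630 kg/m³
  brass: σ_y = 269.0 MPa, ρ = 8570 kg/m³
  CFRP laminate: M = 45.1×10⁻³
  brass: M = 4.86×10⁻³
Highest index: CFRP laminate.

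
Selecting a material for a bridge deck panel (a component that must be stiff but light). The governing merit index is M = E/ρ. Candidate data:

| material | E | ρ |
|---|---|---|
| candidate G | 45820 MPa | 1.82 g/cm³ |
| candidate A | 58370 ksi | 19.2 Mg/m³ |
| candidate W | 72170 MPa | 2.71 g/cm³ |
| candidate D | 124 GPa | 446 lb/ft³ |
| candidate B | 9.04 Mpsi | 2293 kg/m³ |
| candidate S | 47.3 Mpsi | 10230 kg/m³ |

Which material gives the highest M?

candidate S

Convert each candidate to consistent units, then evaluate M:
  candidate G: E = 45.82 GPa, ρ = 1820 kg/m³
  candidate A: E = 402.4 GPa, ρ = 19200 kg/m³
  candidate W: E = 72.17 GPa, ρ = 2710 kg/m³
  candidate D: E = 124.0 GPa, ρ = 7144 kg/m³
  candidate B: E = 62.33 GPa, ρ = 2293 kg/m³
  candidate S: E = 326.1 GPa, ρ = 10230 kg/m³
  candidate S: M = 31.9 MN·m/kg
  candidate B: M = 27.2 MN·m/kg
  candidate W: M = 26.6 MN·m/kg
  candidate G: M = 25.2 MN·m/kg
  candidate A: M = 21.0 MN·m/kg
  candidate D: M = 17.4 MN·m/kg
Candidate S has the largest M.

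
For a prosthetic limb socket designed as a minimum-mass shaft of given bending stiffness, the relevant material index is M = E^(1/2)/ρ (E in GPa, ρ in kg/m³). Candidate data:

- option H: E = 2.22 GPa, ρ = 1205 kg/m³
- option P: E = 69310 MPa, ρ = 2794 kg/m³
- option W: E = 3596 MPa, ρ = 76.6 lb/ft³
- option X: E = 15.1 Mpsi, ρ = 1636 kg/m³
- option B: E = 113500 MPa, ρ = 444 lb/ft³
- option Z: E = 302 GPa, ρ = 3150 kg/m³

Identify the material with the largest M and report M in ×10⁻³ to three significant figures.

Convert each candidate to consistent units, then evaluate M:
  option H: E = 2.220 GPa, ρ = 1205 kg/m³
  option P: E = 69.31 GPa, ρ = 2794 kg/m³
  option W: E = 3.596 GPa, ρ = 1227 kg/m³
  option X: E = 104.1 GPa, ρ = 1636 kg/m³
  option B: E = 113.5 GPa, ρ = 7112 kg/m³
  option Z: E = 302.0 GPa, ρ = 3150 kg/m³
  option X: M = 6.24×10⁻³
  option Z: M = 5.52×10⁻³
  option P: M = 2.98×10⁻³
  option W: M = 1.55×10⁻³
  option B: M = 1.50×10⁻³
  option H: M = 1.24×10⁻³
Option X ranks first.

option X, M = 6.24×10⁻³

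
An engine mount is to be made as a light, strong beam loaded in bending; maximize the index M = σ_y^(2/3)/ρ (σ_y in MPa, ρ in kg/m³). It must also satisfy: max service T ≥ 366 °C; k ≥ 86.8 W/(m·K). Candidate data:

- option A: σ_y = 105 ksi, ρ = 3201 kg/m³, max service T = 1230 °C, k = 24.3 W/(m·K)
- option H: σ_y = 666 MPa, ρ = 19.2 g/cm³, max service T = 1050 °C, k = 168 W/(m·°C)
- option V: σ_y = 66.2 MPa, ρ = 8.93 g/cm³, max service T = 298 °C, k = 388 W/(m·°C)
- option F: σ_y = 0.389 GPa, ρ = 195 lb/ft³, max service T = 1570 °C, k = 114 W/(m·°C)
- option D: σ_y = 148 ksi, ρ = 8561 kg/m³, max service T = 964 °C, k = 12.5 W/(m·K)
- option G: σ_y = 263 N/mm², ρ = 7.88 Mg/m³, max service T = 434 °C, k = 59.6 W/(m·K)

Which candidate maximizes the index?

option F

Screen on constraints: max service T ≥ 366 °C; k ≥ 86.8 W/(m·K). Survivors: option H, option F.
After converting to SI:
  option H: σ_y = 666.0 MPa, ρ = 19200 kg/m³
  option F: σ_y = 389.0 MPa, ρ = 3124 kg/m³
  option F: M = 17.1×10⁻³
  option H: M = 3.97×10⁻³
Option F ranks first.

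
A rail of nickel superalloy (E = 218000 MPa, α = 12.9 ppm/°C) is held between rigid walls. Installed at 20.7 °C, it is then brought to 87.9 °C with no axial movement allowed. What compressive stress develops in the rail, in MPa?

E = 218000 MPa = 218.0 GPa.
ΔT = 67.20 K. Constrained thermal stress σ = E·α·ΔT = 218.0×10³ MPa × 12.9×10⁻⁶ × 67.20 = 189 MPa (compressive).

189 MPa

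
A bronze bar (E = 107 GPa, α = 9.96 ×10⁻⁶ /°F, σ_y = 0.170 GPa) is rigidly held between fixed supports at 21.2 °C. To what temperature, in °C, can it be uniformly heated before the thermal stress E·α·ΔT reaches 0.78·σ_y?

90.3 °C

α = 9.96×10⁻⁶/°F × 9/5 = 17.9×10⁻⁶/K.
σ_y = 0.170 GPa = 170.0 MPa.
E·α·ΔT = 132.6 MPa ⇒ ΔT = 132.6 / (107.0×10³ × 17.9×10⁻⁶) = 69.12 K.
T = 21.2 + 69.12 = 90.32 °C.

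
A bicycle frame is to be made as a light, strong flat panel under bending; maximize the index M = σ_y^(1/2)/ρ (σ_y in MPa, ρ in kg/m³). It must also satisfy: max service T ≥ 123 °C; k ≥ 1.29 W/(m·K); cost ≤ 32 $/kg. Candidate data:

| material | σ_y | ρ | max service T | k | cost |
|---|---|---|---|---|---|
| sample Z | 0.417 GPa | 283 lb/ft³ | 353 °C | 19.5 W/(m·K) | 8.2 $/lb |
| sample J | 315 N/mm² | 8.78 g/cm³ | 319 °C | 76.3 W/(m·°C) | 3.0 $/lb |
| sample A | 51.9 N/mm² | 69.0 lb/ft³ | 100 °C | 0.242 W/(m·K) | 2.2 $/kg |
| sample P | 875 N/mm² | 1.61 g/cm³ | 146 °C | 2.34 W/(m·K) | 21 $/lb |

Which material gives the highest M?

Screen on constraints: max service T ≥ 123 °C; k ≥ 1.29 W/(m·K); cost ≤ 32 $/kg. Survivors: sample Z, sample J.
After converting to SI:
  sample Z: σ_y = 417.0 MPa, ρ = 4533 kg/m³
  sample J: σ_y = 315.0 MPa, ρ = 8780 kg/m³
  sample Z: M = 4.50×10⁻³
  sample J: M = 2.02×10⁻³
The maximum is for sample Z.

sample Z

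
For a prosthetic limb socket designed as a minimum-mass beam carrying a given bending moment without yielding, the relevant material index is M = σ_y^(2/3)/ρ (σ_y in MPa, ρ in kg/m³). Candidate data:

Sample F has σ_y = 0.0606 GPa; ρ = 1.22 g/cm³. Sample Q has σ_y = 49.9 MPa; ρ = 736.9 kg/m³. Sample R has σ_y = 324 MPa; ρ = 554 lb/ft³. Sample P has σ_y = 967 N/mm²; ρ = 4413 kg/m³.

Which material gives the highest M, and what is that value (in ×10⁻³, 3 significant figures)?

In SI units:
  sample F: σ_y = 60.60 MPa, ρ = 1220 kg/m³
  sample Q: σ_y = 49.90 MPa, ρ = 736.9 kg/m³
  sample R: σ_y = 324.0 MPa, ρ = 8874 kg/m³
  sample P: σ_y = 967.0 MPa, ρ = 4413 kg/m³
  sample P: M = 22.2×10⁻³
  sample Q: M = 18.4×10⁻³
  sample F: M = 12.6×10⁻³
  sample R: M = 5.32×10⁻³
Highest index: sample P.

sample P, M = 22.2×10⁻³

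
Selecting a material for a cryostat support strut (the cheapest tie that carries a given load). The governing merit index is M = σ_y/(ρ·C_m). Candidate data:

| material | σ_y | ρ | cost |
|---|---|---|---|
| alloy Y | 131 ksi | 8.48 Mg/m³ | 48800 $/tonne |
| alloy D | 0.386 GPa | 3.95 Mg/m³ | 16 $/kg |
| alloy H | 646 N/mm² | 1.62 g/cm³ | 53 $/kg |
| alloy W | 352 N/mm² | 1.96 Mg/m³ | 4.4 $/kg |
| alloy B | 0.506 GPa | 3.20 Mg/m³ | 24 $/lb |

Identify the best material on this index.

Putting every candidate on a common basis:
  alloy Y: σ_y = 903.2 MPa, ρ = 8480 kg/m³, cost = 48.80 $/kg
  alloy D: σ_y = 386.0 MPa, ρ = 3950 kg/m³, cost = 16.00 $/kg
  alloy H: σ_y = 646.0 MPa, ρ = 1620 kg/m³, cost = 53.00 $/kg
  alloy W: σ_y = 352.0 MPa, ρ = 1960 kg/m³, cost = 4.400 $/kg
  alloy B: σ_y = 506.0 MPa, ρ = 3200 kg/m³, cost = 52.91 $/kg
  alloy W: M = 40.8 kN·m per $
  alloy H: M = 7.52 kN·m per $
  alloy D: M = 6.11 kN·m per $
  alloy B: M = 2.99 kN·m per $
  alloy Y: M = 2.18 kN·m per $
Alloy W ranks first.

alloy W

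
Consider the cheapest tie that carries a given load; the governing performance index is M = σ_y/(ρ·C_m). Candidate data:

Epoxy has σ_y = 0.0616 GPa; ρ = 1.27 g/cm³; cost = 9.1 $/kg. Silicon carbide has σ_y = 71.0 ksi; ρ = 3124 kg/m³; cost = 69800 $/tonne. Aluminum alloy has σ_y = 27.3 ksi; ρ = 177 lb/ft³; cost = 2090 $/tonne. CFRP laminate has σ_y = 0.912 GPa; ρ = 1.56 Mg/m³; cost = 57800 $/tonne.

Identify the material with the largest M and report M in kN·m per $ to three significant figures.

aluminum alloy, M = 31.8 kN·m per $

After converting to SI:
  epoxy: σ_y = 61.60 MPa, ρ = 1270 kg/m³, cost = 9.100 $/kg
  silicon carbide: σ_y = 489.5 MPa, ρ = 3124 kg/m³, cost = 69.80 $/kg
  aluminum alloy: σ_y = 188.2 MPa, ρ = 2835 kg/m³, cost = 2.090 $/kg
  CFRP laminate: σ_y = 912.0 MPa, ρ = 1560 kg/m³, cost = 57.80 $/kg
  aluminum alloy: M = 31.8 kN·m per $
  CFRP laminate: M = 10.1 kN·m per $
  epoxy: M = 5.33 kN·m per $
  silicon carbide: M = 2.24 kN·m per $
The maximum is for aluminum alloy.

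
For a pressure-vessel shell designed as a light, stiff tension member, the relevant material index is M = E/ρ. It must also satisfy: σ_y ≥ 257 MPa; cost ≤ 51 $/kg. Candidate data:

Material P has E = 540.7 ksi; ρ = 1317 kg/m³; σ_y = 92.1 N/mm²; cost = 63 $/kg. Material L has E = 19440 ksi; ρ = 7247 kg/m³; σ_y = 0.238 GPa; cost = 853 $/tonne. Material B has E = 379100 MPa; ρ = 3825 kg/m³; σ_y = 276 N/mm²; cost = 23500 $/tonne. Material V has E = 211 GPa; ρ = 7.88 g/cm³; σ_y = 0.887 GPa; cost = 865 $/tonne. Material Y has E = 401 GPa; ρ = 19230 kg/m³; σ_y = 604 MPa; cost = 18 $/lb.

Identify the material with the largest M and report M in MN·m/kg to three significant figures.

material B, M = 99.1 MN·m/kg

Screen on constraints: σ_y ≥ 257 MPa; cost ≤ 51 $/kg. Survivors: material B, material V, material Y.
Convert each candidate to consistent units, then evaluate M:
  material B: E = 379.1 GPa, ρ = 3825 kg/m³
  material V: E = 211.0 GPa, ρ = 7880 kg/m³
  material Y: E = 401.0 GPa, ρ = 19230 kg/m³
  material B: M = 99.1 MN·m/kg
  material V: M = 26.8 MN·m/kg
  material Y: M = 20.9 MN·m/kg
Material B ranks first.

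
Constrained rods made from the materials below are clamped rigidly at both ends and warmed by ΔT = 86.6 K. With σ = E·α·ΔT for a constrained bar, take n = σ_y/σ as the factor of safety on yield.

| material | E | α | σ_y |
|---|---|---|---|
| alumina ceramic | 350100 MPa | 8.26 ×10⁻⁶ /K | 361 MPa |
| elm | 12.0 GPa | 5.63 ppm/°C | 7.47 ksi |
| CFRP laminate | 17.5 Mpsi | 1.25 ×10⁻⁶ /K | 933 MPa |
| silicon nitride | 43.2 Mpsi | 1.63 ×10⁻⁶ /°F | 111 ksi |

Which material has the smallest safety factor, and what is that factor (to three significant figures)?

Converting E to GPa, α to ×10⁻⁶/K, σ_y to MPa, then σ and n for each:
  alumina ceramic: E = 350.1, α = 8.26, σ_y = 361.0 → σ = 250 MPa, n = 1.44
  elm: E = 12.00, α = 5.63, σ_y = 51.50 → σ = 5.85 MPa, n = 8.80
  CFRP laminate: E = 120.7, α = 1.25, σ_y = 933.0 → σ = 13.1 MPa, n = 71.4
  silicon nitride: E = 297.9, α = 2.93, σ_y = 765.3 → σ = 75.7 MPa, n = 10.1
The minimum is alumina ceramic at n = 1.44.

alumina ceramic, n = 1.44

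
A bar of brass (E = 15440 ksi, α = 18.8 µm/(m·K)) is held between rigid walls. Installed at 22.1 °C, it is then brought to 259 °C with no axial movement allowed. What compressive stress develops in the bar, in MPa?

474 MPa

E = 15440 ksi = 106.5 GPa.
ΔT = 236.9 K. Constrained thermal stress σ = E·α·ΔT = 106.5×10³ MPa × 18.8×10⁻⁶ × 236.9 = 474 MPa (compressive).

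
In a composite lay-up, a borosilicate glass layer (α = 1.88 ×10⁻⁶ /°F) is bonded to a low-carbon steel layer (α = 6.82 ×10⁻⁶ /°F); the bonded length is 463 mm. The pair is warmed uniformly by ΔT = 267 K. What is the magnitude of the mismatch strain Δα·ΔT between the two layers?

borosilicate glass: α = 1.88×10⁻⁶/°F × 9/5 = 3.38×10⁻⁶/K.
low-carbon steel: α = 6.82×10⁻⁶/°F × 9/5 = 12.3×10⁻⁶/K.
Δα = |3.38 − 12.3|×10⁻⁶/K = 8.89×10⁻⁶/K.
Mismatch strain = Δα·ΔT = 8.89×10⁻⁶ × 267.0 = 2.37×10⁻³.

2.37×10⁻³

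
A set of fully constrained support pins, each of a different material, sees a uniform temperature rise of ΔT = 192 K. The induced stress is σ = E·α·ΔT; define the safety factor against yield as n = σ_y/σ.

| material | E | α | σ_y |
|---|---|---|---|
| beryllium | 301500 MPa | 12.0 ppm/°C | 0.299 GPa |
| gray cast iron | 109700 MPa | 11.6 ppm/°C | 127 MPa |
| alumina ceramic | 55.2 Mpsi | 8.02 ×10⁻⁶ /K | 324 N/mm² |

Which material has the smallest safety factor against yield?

With everything in SI (GPa, ×10⁻⁶/K, MPa):
  beryllium: E = 301.5, α = 12.0, σ_y = 299.0 → σ = 695 MPa, n = 0.430
  gray cast iron: E = 109.7, α = 11.6, σ_y = 127.0 → σ = 244 MPa, n = 0.520
  alumina ceramic: E = 380.6, α = 8.02, σ_y = 324.0 → σ = 586 MPa, n = 0.553
Beryllium has the lowest safety factor, n = 0.430.

beryllium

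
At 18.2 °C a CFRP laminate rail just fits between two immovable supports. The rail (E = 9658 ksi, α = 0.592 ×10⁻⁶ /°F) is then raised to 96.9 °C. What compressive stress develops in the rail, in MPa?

E = 9658 ksi = 66.59 GPa.
α = 0.592×10⁻⁶/°F × 9/5 = 1.07×10⁻⁶/K.
ΔT = 78.70 K. Constrained thermal stress σ = E·α·ΔT = 66.59×10³ MPa × 1.07×10⁻⁶ × 78.70 = 5.58 MPa (compressive).

5.58 MPa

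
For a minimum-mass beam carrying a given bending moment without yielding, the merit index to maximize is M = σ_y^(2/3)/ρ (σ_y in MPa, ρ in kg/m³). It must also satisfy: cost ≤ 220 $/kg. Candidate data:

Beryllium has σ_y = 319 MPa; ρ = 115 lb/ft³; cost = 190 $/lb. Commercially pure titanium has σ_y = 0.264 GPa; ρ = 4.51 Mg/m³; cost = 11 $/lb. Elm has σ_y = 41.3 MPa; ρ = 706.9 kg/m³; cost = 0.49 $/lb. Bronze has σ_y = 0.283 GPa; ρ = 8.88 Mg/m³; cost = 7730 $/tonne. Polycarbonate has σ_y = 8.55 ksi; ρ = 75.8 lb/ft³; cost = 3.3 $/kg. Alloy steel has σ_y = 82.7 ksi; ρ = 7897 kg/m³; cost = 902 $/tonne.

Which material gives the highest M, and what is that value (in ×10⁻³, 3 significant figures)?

elm, M = 16.9×10⁻³

Screen on constraints: cost ≤ 220 $/kg. Survivors: commercially pure titanium, elm, bronze, polycarbonate, alloy steel.
Normalizing units and computing the index:
  commercially pure titanium: σ_y = 264.0 MPa, ρ = 4510 kg/m³
  elm: σ_y = 41.30 MPa, ρ = 706.9 kg/m³
  bronze: σ_y = 283.0 MPa, ρ = 8880 kg/m³
  polycarbonate: σ_y = 58.95 MPa, ρ = 1214 kg/m³
  alloy steel: σ_y = 570.2 MPa, ρ = 7897 kg/m³
  elm: M = 16.9×10⁻³
  polycarbonate: M = 12.5×10⁻³
  commercially pure titanium: M = 9.12×10⁻³
  alloy steel: M = 8.71×10⁻³
  bronze: M = 4.85×10⁻³
Highest index: elm.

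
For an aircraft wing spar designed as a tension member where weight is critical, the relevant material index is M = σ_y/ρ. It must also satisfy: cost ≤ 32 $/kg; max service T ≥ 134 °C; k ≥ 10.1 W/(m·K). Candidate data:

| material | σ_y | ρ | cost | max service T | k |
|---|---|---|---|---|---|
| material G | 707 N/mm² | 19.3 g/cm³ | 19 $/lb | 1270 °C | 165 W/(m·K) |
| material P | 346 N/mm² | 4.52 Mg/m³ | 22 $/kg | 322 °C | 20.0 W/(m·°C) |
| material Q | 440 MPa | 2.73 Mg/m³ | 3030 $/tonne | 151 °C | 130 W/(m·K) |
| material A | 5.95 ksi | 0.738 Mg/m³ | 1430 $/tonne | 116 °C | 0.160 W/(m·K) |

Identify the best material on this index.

Screen on constraints: cost ≤ 32 $/kg; max service T ≥ 134 °C; k ≥ 10.1 W/(m·K). Survivors: material P, material Q.
After converting to SI:
  material P: σ_y = 346.0 MPa, ρ = 4520 kg/m³
  material Q: σ_y = 440.0 MPa, ρ = 2730 kg/m³
  material Q: M = 161 kN·m/kg
  material P: M = 76.5 kN·m/kg
Material Q ranks first.

material Q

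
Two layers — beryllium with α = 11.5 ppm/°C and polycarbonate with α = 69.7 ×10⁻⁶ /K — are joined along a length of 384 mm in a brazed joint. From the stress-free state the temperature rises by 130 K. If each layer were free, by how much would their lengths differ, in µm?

Δα = |11.5 − 69.7|×10⁻⁶/K = 58.2×10⁻⁶/K.
ΔL_mismatch = Δα·L·ΔT = 58.2×10⁻⁶ × 384.0 mm × 130.0 K = 2910 µm.

2910 µm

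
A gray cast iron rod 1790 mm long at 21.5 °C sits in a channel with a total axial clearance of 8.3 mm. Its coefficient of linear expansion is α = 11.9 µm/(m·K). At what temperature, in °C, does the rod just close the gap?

411 °C

α·L₀·ΔT = 8.3 mm ⇒ ΔT = 8.3 / (11.9×10⁻⁶ × 1790.0) = 389.7 K.
T = 21.5 + 389.7 = 411.2 °C.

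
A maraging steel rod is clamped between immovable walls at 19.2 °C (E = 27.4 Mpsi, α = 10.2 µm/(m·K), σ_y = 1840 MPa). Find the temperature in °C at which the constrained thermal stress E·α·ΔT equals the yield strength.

E = 27.4 Mpsi = 188.9 GPa.
E·α·ΔT = 1840 MPa ⇒ ΔT = 1840 / (188.9×10³ × 10.2×10⁻⁶) = 954.9 K.
T = 19.2 + 954.9 = 974.1 °C.

974 °C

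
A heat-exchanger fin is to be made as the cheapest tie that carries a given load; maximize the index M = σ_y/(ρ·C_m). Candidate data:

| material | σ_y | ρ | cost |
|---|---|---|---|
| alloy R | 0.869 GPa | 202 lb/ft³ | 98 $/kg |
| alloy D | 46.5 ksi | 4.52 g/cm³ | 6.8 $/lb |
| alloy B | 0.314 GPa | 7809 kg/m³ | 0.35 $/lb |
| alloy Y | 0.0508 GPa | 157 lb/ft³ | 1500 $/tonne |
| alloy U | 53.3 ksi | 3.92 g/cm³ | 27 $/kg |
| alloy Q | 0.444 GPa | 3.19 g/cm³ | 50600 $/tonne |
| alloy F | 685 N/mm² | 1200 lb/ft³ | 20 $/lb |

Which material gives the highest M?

alloy B

Putting every candidate on a common basis:
  alloy R: σ_y = 869.0 MPa, ρ = 3236 kg/m³, cost = 98.00 $/kg
  alloy D: σ_y = 320.6 MPa, ρ = 4520 kg/m³, cost = 14.99 $/kg
  alloy B: σ_y = 314.0 MPa, ρ = 7809 kg/m³, cost = 0.7716 $/kg
  alloy Y: σ_y = 50.80 MPa, ρ = 2515 kg/m³, cost = 1.500 $/kg
  alloy U: σ_y = 367.5 MPa, ρ = 3920 kg/m³, cost = 27.00 $/kg
  alloy Q: σ_y = 444.0 MPa, ρ = 3190 kg/m³, cost = 50.60 $/kg
  alloy F: σ_y = 685.0 MPa, ρ = 19220 kg/m³, cost = 44.09 $/kg
  alloy B: M = 52.1 kN·m per $
  alloy Y: M = 13.5 kN·m per $
  alloy D: M = 4.73 kN·m per $
  alloy U: M = 3.47 kN·m per $
  alloy Q: M = 2.75 kN·m per $
  alloy R: M = 2.74 kN·m per $
  alloy F: M = 0.808 kN·m per $
Highest index: alloy B.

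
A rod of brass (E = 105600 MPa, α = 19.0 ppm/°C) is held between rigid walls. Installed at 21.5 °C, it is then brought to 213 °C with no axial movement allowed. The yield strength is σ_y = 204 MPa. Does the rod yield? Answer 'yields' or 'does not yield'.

yields

E = 105600 MPa = 105.6 GPa.
ΔT = 191.5 K. Constrained thermal stress σ = E·α·ΔT = 105.6×10³ MPa × 19.0×10⁻⁶ × 191.5 = 384 MPa (compressive).
Compare to σ_y = 204 MPa: σ ≥ σ_y, so it yields.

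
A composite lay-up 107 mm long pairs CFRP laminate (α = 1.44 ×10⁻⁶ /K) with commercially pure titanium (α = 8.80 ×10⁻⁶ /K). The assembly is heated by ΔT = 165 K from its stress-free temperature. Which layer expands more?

α(CFRP laminate) = 1.44×10⁻⁶/K vs α(commercially pure titanium) = 8.80×10⁻⁶/K.
Higher α expands more for the same ΔT: commercially pure titanium.

commercially pure titanium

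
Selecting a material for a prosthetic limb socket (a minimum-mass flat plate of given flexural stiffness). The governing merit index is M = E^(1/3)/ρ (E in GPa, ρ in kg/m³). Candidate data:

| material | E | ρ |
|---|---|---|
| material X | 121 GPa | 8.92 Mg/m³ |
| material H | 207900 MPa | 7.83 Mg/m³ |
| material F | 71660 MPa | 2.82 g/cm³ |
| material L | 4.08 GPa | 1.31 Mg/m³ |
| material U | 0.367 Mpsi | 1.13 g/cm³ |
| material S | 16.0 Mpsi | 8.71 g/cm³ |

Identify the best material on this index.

material F

After converting to SI:
  material X: E = 121.0 GPa, ρ = 8920 kg/m³
  material H: E = 207.9 GPa, ρ = 7830 kg/m³
  material F: E = 71.66 GPa, ρ = 2820 kg/m³
  material L: E = 4.080 GPa, ρ = 1310 kg/m³
  material U: E = 2.530 GPa, ρ = 1130 kg/m³
  material S: E = 110.3 GPa, ρ = 8710 kg/m³
  material F: M = 1.47×10⁻³
  material L: M = 1.22×10⁻³
  material U: M = 1.21×10⁻³
  material H: M = 0.757×10⁻³
  material X: M = 0.554×10⁻³
  material S: M = 0.551×10⁻³
The maximum is for material F.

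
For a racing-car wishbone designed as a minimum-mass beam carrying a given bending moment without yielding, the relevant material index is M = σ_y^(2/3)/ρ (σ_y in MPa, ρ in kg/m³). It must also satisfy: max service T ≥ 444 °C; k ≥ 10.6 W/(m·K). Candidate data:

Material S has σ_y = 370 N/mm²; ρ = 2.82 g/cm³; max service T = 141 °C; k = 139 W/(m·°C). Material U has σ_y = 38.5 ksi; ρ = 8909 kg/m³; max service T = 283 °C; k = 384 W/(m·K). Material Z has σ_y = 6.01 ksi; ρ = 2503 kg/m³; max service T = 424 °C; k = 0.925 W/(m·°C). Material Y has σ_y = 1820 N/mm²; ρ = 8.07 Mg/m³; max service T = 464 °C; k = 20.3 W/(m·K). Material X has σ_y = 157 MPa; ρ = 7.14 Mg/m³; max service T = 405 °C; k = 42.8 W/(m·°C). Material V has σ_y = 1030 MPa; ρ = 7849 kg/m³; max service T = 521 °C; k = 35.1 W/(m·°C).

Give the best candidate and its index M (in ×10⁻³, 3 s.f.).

Screen on constraints: max service T ≥ 444 °C; k ≥ 10.6 W/(m·K). Survivors: material Y, material V.
Normalizing units and computing the index:
  material Y: σ_y = 1820 MPa, ρ = 8070 kg/m³
  material V: σ_y = 1030 MPa, ρ = 7849 kg/m³
  material Y: M = 18.5×10⁻³
  material V: M = 13.0×10⁻³
Material Y has the largest M.

material Y, M = 18.5×10⁻³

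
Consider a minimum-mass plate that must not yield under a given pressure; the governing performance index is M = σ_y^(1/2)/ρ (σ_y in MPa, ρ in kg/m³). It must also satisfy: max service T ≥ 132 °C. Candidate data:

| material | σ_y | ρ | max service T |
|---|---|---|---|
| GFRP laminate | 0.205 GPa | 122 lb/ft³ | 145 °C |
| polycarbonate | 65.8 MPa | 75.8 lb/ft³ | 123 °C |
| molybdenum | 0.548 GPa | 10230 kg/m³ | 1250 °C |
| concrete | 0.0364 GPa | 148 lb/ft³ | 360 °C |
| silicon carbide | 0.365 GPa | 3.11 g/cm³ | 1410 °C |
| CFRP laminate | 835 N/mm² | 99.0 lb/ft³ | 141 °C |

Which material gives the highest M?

Screen on constraints: max service T ≥ 132 °C. Survivors: GFRP laminate, molybdenum, concrete, silicon carbide, CFRP laminate.
Normalizing units and computing the index:
  GFRP laminate: σ_y = 205.0 MPa, ρ = 1954 kg/m³
  molybdenum: σ_y = 548.0 MPa, ρ = 10230 kg/m³
  concrete: σ_y = 36.40 MPa, ρ = 2371 kg/m³
  silicon carbide: σ_y = 365.0 MPa, ρ = 3110 kg/m³
  CFRP laminate: σ_y = 835.0 MPa, ρ = 1586 kg/m³
  CFRP laminate: M = 18.2×10⁻³
  GFRP laminate: M = 7.33×10⁻³
  silicon carbide: M = 6.14×10⁻³
  concrete: M = 2.54×10⁻³
  molybdenum: M = 2.29×10⁻³
Highest index: CFRP laminate.

CFRP laminate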